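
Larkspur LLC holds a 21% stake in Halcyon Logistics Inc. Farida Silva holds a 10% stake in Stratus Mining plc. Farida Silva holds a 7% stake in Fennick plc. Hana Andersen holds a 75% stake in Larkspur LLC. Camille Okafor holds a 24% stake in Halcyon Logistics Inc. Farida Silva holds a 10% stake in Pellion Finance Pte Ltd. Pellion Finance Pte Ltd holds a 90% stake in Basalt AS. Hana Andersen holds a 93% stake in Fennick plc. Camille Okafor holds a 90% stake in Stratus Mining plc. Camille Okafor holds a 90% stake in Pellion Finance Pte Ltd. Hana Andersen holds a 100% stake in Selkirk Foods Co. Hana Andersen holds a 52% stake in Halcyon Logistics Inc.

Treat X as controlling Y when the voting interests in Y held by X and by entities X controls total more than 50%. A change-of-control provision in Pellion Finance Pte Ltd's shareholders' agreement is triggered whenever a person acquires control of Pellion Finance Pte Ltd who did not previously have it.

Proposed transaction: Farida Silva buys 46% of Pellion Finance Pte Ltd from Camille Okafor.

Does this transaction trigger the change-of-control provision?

The purchase adds only to Farida's holdings (Camille's stake shrinks), so Farida is the only person who could newly come to control Pellion.
Farida's largest direct stake is 10% in Pellion, which does not meet the threshold, so Farida controls no company.
In Pellion, Farida's side holds only 10%, not > 50%.
So before the transaction, Farida does not control Pellion.
After the purchase, Farida's direct stake in Pellion rises to 10% + 46% = 56%, and Camille's stake falls to 44%.
Farida holds 56% of Pellion, so Farida controls Pellion.
Farida did not control Pellion before and does after, so the clause is triggered.

Yes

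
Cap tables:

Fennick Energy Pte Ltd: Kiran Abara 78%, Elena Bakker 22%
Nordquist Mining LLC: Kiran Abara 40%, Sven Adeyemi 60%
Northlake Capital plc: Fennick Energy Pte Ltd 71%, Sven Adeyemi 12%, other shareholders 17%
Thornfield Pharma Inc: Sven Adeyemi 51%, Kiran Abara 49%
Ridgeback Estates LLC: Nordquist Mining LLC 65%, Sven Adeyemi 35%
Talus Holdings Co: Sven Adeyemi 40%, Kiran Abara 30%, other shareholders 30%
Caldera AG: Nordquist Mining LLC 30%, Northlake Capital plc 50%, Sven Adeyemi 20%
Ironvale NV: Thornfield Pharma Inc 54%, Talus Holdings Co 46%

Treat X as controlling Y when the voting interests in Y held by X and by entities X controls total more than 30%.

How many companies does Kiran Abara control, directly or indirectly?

7

Kiran holds 78% of Fennick, so Kiran controls Fennick.
Kiran holds 40% of Nordquist, so Kiran controls Nordquist.
Fennick holds 71% of Northlake, so Kiran controls Northlake.
Kiran holds 49% of Thornfield, so Kiran controls Thornfield.
Nordquist holds 65% of Ridgeback, so Kiran controls Ridgeback.
Nordquist and Northlake together hold 30% + 50% = 80% of Caldera, so Kiran controls Caldera.
Thornfield holds 54% of Ironvale, so Kiran controls Ironvale.
No other company's threshold is met.
Kiran controls 7 companies.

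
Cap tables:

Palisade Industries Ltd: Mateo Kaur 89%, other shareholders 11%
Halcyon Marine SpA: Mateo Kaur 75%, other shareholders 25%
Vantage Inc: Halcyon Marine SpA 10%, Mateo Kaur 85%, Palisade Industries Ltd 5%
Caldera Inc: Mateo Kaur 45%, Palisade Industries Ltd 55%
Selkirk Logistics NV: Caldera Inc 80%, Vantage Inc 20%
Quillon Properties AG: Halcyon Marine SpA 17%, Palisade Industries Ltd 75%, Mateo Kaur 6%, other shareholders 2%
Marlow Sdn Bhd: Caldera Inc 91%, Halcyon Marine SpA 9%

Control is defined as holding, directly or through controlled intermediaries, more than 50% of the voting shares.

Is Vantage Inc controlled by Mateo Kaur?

Mateo holds 75% of Halcyon, so Mateo controls Halcyon.
Mateo holds 89% of Palisade, so Mateo controls Palisade.
Halcyon and Mateo and Palisade together hold 10% + 85% + 5% = 100% of Vantage, so Mateo controls Vantage.

Yes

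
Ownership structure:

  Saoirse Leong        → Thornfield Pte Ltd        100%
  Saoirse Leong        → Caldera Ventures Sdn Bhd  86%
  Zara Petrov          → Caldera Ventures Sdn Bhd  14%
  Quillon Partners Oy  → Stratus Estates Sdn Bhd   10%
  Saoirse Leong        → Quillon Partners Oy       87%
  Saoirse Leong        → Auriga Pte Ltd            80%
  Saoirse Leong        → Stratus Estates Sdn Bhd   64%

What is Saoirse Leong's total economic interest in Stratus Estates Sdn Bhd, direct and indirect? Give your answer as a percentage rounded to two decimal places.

72.70%

Saoirse reaches Stratus along 2 paths.
Direct stake: 64% = 64%.
Via Quillon: 87% × 10% = 8.7%.
Total: 64% + 8.7% = 72.7%.
Rounded: 72.70%.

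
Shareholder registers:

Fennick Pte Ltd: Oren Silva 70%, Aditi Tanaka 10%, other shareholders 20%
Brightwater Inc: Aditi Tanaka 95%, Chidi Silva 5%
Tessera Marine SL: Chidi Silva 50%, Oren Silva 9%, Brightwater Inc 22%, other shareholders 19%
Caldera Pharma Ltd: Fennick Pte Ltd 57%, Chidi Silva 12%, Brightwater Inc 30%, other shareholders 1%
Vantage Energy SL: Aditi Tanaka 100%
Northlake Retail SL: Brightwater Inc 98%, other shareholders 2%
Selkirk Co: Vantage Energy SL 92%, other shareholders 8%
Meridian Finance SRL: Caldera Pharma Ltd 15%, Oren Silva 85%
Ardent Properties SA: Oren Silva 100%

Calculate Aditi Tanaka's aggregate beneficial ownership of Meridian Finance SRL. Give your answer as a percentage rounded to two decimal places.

Aditi reaches Meridian along 2 paths.
Via Fennick → Caldera: 10% × 57% × 15% = 0.855%.
Via Brightwater → Caldera: 95% × 30% × 15% = 4.275%.
Total: 0.855% + 4.275% = 5.13%.

5.13%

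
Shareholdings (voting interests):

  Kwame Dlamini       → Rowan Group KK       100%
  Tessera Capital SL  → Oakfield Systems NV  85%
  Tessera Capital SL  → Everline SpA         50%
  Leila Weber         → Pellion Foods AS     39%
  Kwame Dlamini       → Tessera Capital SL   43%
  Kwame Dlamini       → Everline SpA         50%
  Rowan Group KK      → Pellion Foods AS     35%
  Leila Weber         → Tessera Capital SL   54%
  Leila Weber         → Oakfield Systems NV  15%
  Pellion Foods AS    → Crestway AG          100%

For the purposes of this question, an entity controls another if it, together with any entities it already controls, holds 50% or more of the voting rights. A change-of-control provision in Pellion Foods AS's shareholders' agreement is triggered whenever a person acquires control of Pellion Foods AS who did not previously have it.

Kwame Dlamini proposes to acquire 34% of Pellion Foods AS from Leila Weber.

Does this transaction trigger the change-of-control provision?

Yes

The purchase adds only to Kwame's holdings (Leila's stake shrinks), so Kwame is the only person who could newly come to control Pellion.
Kwame holds 100% of Rowan, so Kwame controls Rowan.
Kwame holds 50% of Everline, so Kwame controls Everline.
In Pellion, Kwame's side holds only 35%, not ≥ 50%.
So before the transaction, Kwame does not control Pellion.
After the purchase, Kwame holds 34% of Pellion directly, and Leila's stake falls to 5%.
Rowan and Kwame together hold 35% + 34% = 69% of Pellion, so Kwame controls Pellion.
Kwame did not control Pellion before and does after, so the clause is triggered.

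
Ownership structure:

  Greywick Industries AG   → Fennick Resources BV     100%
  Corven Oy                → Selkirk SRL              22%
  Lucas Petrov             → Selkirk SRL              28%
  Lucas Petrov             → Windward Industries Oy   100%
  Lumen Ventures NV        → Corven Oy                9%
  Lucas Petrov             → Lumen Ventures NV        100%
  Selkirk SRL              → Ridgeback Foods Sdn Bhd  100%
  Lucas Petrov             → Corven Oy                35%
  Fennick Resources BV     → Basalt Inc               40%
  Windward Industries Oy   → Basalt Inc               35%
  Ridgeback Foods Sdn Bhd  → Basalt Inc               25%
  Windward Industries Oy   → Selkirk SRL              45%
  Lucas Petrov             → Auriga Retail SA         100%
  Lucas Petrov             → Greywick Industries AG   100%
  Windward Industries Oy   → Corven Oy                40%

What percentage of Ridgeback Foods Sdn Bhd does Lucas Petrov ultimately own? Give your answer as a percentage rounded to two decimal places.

Lucas reaches Ridgeback along 5 paths.
Via Windward → Selkirk: 100% × 45% × 100% = 45%.
Via Selkirk: 28% × 100% = 28%.
Via Lumen → Corven → Selkirk: 100% × 9% × 22% × 100% = 1.98%.
Via Corven → Selkirk: 35% × 22% × 100% = 7.7%.
Via Windward → Corven → Selkirk: 100% × 40% × 22% × 100% = 8.8%.
Total: 45% + 28% + 1.98% + 7.7% + 8.8% = 91.48%.

91.48%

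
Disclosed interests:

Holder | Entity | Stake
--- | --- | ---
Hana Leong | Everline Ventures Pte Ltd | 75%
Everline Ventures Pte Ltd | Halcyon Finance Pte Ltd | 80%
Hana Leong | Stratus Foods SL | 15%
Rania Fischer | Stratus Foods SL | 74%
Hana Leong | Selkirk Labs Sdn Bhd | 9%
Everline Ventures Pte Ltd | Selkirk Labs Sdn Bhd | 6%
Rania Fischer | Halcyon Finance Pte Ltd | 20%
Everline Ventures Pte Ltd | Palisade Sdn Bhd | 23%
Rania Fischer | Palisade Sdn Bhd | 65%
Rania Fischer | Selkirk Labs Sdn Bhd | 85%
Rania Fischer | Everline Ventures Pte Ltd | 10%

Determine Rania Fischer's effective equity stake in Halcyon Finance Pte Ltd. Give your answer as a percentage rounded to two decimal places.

28.00%

Rania reaches Halcyon along 2 paths.
Via Everline: 10% × 80% = 8%.
Direct stake: 20% = 20%.
Total: 8% + 20% = 28%.
Rounded: 28.00%.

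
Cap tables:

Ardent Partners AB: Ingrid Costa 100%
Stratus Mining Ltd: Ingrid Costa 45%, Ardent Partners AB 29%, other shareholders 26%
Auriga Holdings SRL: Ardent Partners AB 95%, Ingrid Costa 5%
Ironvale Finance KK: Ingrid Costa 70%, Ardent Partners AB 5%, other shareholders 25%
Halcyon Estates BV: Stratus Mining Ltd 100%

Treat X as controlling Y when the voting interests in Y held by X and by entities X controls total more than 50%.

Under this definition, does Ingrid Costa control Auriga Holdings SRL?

Ingrid holds 100% of Ardent, so Ingrid controls Ardent.
Ardent and Ingrid together hold 95% + 5% = 100% of Auriga, so Ingrid controls Auriga.

Yes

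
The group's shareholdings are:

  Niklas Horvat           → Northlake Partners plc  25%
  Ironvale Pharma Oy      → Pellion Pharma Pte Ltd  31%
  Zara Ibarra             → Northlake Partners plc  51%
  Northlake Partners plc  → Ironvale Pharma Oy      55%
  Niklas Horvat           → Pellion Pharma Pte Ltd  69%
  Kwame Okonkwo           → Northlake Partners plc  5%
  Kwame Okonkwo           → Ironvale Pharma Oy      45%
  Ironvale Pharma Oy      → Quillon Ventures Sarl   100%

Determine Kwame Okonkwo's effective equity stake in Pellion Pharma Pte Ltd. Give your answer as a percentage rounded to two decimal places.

Kwame reaches Pellion along 2 paths.
Via Northlake → Ironvale: 5% × 55% × 31% = 0.8525%.
Via Ironvale: 45% × 31% = 13.95%.
Total: 0.8525% + 13.95% = 14.8025%.
Rounded: 14.80%.

14.80%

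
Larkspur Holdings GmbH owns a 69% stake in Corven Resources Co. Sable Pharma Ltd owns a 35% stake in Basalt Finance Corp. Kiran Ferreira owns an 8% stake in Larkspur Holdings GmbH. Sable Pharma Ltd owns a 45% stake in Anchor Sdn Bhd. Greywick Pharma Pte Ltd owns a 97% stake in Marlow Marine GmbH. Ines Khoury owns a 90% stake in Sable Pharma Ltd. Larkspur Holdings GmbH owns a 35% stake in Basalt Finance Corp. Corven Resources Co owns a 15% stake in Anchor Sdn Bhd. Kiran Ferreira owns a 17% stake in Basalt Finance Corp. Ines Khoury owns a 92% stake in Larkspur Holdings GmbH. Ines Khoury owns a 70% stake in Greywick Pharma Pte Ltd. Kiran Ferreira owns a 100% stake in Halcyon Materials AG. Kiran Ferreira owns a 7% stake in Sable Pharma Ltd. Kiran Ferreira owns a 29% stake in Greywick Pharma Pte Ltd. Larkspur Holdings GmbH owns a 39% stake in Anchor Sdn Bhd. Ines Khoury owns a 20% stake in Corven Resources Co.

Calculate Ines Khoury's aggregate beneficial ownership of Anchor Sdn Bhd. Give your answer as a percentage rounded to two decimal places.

88.90%

Ines reaches Anchor along 4 paths.
Via Corven: 20% × 15% = 3%.
Via Larkspur → Corven: 92% × 69% × 15% = 9.522%.
Via Sable: 90% × 45% = 40.5%.
Via Larkspur: 92% × 39% = 35.88%.
Total: 3% + 9.522% + 40.5% + 35.88% = 88.902%.
Rounded: 88.90%.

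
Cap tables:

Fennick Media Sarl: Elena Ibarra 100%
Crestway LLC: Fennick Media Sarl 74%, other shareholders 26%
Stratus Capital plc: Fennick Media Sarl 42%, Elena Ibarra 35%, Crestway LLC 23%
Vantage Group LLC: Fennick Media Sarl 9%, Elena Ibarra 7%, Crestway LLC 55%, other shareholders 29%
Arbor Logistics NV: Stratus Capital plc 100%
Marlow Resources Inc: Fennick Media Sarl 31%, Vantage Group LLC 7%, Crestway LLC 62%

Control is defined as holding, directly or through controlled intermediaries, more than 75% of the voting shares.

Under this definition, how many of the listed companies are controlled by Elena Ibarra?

Elena holds 100% of Fennick, so Elena controls Fennick.
Fennick and Elena together hold 42% + 35% = 77% of Stratus, so Elena controls Stratus.
Stratus holds 100% of Arbor, so Elena controls Arbor.
No other company's threshold is met.
Elena controls 3 companies.

3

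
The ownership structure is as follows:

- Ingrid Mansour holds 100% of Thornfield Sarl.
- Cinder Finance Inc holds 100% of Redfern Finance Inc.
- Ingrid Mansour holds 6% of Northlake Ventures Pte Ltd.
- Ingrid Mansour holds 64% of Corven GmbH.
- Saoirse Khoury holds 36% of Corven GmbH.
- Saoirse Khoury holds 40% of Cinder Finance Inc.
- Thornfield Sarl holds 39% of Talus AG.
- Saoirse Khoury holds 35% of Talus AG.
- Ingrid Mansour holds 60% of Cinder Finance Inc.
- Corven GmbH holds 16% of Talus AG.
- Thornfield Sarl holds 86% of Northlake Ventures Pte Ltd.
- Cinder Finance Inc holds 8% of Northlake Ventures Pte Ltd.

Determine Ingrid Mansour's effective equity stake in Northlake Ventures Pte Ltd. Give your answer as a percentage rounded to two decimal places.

Ingrid reaches Northlake along 3 paths.
Via Cinder: 60% × 8% = 4.8%.
Via Thornfield: 100% × 86% = 86%.
Direct stake: 6% = 6%.
Total: 4.8% + 86% + 6% = 96.8%.
Rounded: 96.80%.

96.80%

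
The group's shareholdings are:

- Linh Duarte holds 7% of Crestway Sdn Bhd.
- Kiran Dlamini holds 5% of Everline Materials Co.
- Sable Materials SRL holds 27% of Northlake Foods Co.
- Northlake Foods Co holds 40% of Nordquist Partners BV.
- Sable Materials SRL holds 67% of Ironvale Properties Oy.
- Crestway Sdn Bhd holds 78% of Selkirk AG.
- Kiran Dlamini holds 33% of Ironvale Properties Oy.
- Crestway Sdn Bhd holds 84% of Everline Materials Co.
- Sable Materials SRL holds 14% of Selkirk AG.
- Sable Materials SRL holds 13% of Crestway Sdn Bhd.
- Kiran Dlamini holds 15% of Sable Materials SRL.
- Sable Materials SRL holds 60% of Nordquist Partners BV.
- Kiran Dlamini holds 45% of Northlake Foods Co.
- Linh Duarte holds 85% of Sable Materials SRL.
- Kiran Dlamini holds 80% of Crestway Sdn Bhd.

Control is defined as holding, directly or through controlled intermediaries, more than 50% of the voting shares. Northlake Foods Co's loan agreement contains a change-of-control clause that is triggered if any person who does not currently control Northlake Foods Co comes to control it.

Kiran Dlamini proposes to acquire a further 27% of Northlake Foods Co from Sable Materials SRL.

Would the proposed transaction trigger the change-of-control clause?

Yes

The purchase adds only to Kiran's holdings (Sable's stake shrinks), so Kiran is the only person who could newly come to control Northlake.
Kiran holds 80% of Crestway, so Kiran controls Crestway.
Kiran and Crestway together hold 5% + 84% = 89% of Everline, so Kiran controls Everline.
Crestway holds 78% of Selkirk, so Kiran controls Selkirk.
In Northlake, Kiran's side holds only 45%, not > 50%.
So before the transaction, Kiran does not control Northlake.
After the purchase, Kiran's direct stake in Northlake rises to 45% + 27% = 72%, and Sable's stake falls to 0%.
Kiran holds 72% of Northlake, so Kiran controls Northlake.
Kiran did not control Northlake before and does after, so the clause is triggered.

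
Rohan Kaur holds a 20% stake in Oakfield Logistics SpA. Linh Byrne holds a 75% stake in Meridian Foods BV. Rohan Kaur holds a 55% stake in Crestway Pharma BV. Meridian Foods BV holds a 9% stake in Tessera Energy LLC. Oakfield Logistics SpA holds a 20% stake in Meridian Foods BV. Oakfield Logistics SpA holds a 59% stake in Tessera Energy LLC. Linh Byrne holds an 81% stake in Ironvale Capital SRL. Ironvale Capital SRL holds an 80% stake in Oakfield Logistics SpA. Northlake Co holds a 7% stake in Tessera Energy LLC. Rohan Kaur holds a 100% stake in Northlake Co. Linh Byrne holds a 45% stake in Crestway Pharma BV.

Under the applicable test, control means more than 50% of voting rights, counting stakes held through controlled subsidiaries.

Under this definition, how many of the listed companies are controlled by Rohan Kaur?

2

Rohan holds 55% of Crestway, so Rohan controls Crestway.
Rohan holds 100% of Northlake, so Rohan controls Northlake.
No other company's threshold is met.
Rohan controls 2 companies.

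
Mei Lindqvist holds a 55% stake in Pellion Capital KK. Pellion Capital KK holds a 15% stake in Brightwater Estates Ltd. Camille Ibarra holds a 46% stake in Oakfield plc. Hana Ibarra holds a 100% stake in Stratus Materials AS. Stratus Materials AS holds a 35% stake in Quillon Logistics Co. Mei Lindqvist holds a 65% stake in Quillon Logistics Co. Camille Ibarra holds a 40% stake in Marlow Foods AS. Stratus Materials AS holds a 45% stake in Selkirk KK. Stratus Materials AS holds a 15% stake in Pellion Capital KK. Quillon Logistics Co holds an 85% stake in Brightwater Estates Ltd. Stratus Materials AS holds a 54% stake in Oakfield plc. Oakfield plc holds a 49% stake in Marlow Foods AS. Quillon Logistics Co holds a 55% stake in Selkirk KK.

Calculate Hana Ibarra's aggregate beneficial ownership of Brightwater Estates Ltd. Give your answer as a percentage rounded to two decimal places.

32.00%

Hana reaches Brightwater along 2 paths.
Via Stratus → Pellion: 100% × 15% × 15% = 2.25%.
Via Stratus → Quillon: 100% × 35% × 85% = 29.75%.
Total: 2.25% + 29.75% = 32%.
Rounded: 32.00%.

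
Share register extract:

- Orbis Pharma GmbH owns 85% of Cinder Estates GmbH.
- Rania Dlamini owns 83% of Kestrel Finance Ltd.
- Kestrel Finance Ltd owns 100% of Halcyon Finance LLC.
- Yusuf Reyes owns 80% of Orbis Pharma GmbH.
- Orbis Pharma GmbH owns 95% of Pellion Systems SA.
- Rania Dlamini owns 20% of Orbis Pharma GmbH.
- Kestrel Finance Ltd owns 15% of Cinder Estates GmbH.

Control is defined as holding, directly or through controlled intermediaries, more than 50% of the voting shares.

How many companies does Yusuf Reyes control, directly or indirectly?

Yusuf holds 80% of Orbis, so Yusuf controls Orbis.
Orbis holds 95% of Pellion, so Yusuf controls Pellion.
Orbis holds 85% of Cinder, so Yusuf controls Cinder.
No other company's threshold is met.
Yusuf controls 3 companies.

3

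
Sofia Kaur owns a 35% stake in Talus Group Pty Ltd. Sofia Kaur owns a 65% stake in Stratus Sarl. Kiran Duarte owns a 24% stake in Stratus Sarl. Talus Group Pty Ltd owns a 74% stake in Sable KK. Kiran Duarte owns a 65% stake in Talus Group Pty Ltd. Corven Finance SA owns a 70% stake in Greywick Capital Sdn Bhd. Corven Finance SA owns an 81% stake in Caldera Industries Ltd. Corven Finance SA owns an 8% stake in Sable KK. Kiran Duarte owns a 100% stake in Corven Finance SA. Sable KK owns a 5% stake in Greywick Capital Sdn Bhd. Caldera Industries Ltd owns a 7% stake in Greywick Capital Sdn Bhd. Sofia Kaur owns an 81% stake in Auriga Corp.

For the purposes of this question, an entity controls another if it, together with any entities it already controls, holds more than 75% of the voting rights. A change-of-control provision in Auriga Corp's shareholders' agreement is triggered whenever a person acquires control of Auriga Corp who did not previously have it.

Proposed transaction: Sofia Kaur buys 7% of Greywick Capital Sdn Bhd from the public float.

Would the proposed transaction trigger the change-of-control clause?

No

The purchase changes only Sofia's holdings, so Sofia is the only person who could newly come to control Auriga.
Sofia holds 81% of Auriga, so Sofia controls Auriga.
So Sofia already controls Auriga before the transaction.
After the purchase, Sofia holds 7% of Greywick directly.
Sofia controlled Auriga already, so this is not a new person acquiring control; every other person's position is unchanged or reduced.
No new person acquires control, so the clause is not triggered.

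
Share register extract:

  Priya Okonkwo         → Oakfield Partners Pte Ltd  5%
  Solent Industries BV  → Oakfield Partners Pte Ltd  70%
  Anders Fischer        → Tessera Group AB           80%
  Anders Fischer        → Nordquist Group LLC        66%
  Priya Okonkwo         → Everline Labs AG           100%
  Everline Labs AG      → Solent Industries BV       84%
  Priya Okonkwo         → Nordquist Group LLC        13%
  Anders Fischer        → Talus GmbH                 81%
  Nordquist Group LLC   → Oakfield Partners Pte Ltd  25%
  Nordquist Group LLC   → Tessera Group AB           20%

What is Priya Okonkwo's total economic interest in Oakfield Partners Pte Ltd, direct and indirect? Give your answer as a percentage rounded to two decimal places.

67.05%

Priya reaches Oakfield along 3 paths.
Direct stake: 5% = 5%.
Via Everline → Solent: 100% × 84% × 70% = 58.8%.
Via Nordquist: 13% × 25% = 3.25%.
Total: 5% + 58.8% + 3.25% = 67.05%.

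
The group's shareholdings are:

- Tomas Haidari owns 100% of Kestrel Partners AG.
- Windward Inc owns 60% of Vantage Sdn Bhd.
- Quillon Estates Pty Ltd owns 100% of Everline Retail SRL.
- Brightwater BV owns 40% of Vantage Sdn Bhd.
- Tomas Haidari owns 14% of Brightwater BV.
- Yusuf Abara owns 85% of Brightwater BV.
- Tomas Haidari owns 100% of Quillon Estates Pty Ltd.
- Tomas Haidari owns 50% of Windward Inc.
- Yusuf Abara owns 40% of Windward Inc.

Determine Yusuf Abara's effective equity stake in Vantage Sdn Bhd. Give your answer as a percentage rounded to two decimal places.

Yusuf reaches Vantage along 2 paths.
Via Brightwater: 85% × 40% = 34%.
Via Windward: 40% × 60% = 24%.
Total: 34% + 24% = 58%.
Rounded: 58.00%.

58.00%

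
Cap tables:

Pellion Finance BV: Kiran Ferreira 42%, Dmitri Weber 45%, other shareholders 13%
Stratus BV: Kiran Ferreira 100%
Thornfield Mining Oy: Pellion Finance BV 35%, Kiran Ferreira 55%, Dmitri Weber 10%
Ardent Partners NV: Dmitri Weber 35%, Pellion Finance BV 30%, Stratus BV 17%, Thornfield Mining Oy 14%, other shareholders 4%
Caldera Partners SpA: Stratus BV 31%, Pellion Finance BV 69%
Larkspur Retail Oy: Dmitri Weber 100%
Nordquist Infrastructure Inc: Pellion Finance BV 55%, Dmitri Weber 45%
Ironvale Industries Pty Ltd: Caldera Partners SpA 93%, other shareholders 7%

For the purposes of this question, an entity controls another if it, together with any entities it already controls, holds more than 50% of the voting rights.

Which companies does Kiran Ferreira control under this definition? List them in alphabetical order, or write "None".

Kiran holds 100% of Stratus, so Kiran controls Stratus.
Kiran holds 55% of Thornfield, so Kiran controls Thornfield.
No other company's threshold is met.

Stratus BV, Thornfield Mining Oy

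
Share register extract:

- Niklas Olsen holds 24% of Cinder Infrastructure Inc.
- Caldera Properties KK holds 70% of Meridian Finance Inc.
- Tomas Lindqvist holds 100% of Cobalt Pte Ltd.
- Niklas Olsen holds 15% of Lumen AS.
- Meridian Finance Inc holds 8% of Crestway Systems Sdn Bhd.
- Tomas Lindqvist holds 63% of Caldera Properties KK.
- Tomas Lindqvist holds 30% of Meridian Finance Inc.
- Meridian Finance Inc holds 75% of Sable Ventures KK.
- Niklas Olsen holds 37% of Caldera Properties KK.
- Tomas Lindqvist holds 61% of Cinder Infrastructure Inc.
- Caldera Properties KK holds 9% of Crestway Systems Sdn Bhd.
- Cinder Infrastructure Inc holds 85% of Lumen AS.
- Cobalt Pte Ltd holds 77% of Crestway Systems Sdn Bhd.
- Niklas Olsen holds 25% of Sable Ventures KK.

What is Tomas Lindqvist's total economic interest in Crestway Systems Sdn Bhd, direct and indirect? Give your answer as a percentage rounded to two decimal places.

Tomas reaches Crestway along 4 paths.
Via Cobalt: 100% × 77% = 77%.
Via Caldera → Meridian: 63% × 70% × 8% = 3.528%.
Via Meridian: 30% × 8% = 2.4%.
Via Caldera: 63% × 9% = 5.67%.
Total: 77% + 3.528% + 2.4% + 5.67% = 88.598%.
Rounded: 88.60%.

88.60%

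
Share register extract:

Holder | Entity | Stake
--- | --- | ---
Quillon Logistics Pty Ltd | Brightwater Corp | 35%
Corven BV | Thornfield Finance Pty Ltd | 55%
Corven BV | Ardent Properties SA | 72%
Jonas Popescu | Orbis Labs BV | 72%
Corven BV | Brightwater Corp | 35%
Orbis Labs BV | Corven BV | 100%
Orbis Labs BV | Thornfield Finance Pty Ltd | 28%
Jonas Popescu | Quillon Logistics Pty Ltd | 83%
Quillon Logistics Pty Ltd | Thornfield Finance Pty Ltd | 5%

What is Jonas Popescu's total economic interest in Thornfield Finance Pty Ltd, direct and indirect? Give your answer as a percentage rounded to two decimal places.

63.91%

Jonas reaches Thornfield along 3 paths.
Via Orbis: 72% × 28% = 20.16%.
Via Orbis → Corven: 72% × 100% × 55% = 39.6%.
Via Quillon: 83% × 5% = 4.15%.
Total: 20.16% + 39.6% + 4.15% = 63.91%.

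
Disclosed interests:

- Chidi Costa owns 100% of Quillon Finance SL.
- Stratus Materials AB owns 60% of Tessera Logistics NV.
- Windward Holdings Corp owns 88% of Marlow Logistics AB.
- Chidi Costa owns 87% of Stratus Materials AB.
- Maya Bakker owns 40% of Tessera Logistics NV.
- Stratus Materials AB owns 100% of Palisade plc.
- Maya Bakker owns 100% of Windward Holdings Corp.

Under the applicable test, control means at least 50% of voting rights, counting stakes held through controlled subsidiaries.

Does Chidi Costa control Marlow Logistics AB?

Chidi holds 87% of Stratus, so Chidi controls Stratus.
Chidi holds 100% of Quillon, so Chidi controls Quillon.
Stratus holds 60% of Tessera, so Chidi controls Tessera.
Stratus holds 100% of Palisade, so Chidi controls Palisade.
Neither Chidi nor any entity Chidi controls holds any voting interest in Marlow.
So Chidi does not control Marlow.

No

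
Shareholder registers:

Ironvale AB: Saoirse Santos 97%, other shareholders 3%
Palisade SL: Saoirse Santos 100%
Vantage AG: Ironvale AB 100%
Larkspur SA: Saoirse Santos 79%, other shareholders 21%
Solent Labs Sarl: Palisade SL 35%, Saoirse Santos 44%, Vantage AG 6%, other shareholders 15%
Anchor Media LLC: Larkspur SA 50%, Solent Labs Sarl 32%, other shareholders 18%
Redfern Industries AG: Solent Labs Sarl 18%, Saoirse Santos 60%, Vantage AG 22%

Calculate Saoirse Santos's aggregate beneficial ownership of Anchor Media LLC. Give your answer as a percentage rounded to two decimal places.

66.64%

Saoirse reaches Anchor along 4 paths.
Via Larkspur: 79% × 50% = 39.5%.
Via Palisade → Solent: 100% × 35% × 32% = 11.2%.
Via Solent: 44% × 32% = 14.08%.
Via Ironvale → Vantage → Solent: 97% × 100% × 6% × 32% = 1.8624%.
Total: 39.5% + 11.2% + 14.08% + 1.8624% = 66.6424%.
Rounded: 66.64%.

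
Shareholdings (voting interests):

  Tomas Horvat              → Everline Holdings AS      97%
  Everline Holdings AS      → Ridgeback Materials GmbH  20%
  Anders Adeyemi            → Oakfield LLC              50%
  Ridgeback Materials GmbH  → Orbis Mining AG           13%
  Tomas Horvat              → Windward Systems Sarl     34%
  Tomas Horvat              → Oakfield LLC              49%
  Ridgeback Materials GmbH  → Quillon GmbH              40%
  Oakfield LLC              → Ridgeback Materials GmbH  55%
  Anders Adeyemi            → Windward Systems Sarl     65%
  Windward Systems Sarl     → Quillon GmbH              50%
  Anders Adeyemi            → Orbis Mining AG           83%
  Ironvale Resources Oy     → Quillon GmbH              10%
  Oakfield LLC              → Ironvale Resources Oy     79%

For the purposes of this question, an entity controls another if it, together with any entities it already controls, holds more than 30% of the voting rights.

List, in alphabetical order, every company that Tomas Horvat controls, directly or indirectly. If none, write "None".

Tomas holds 97% of Everline, so Tomas controls Everline.
Tomas holds 34% of Windward, so Tomas controls Windward.
Tomas holds 49% of Oakfield, so Tomas controls Oakfield.
Everline and Oakfield together hold 20% + 55% = 75% of Ridgeback, so Tomas controls Ridgeback.
Oakfield holds 79% of Ironvale, so Tomas controls Ironvale.
Ironvale and Windward and Ridgeback together hold 10% + 50% + 40% = 100% of Quillon, so Tomas controls Quillon.
No other company's threshold is met.

Everline Holdings AS, Ironvale Resources Oy, Oakfield LLC, Quillon GmbH, Ridgeback Materials GmbH, Windward Systems Sarl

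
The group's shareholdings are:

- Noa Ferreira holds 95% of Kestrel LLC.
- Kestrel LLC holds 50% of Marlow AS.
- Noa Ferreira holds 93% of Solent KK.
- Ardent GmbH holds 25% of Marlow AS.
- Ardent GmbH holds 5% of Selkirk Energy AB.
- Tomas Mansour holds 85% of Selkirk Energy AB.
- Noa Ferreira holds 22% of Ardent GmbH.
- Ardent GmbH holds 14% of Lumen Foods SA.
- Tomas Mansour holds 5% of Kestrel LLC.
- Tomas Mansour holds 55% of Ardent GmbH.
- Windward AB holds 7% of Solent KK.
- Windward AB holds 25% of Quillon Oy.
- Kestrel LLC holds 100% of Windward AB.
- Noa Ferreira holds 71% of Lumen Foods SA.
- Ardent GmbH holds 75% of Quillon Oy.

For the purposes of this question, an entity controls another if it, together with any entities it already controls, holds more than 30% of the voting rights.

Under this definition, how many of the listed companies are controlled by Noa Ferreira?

Noa holds 95% of Kestrel, so Noa controls Kestrel.
Kestrel holds 100% of Windward, so Noa controls Windward.
Noa holds 71% of Lumen, so Noa controls Lumen.
Noa and Windward together hold 93% + 7% = 100% of Solent, so Noa controls Solent.
Kestrel holds 50% of Marlow, so Noa controls Marlow.
No other company's threshold is met.
Noa controls 5 companies.

5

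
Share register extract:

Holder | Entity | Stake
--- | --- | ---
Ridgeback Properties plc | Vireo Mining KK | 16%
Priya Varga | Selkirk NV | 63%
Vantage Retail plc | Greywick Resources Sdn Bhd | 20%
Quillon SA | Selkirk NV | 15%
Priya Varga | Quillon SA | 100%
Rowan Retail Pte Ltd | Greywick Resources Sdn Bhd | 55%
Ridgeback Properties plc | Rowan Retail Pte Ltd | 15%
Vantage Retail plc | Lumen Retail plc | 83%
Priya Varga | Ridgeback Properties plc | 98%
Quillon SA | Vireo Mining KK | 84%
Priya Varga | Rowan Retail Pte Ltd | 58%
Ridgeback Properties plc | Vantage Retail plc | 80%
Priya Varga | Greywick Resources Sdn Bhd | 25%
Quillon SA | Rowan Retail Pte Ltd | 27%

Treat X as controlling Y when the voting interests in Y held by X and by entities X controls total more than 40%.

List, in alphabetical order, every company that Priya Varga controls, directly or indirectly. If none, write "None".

Priya holds 100% of Quillon, so Priya controls Quillon.
Priya holds 98% of Ridgeback, so Priya controls Ridgeback.
Quillon and Ridgeback together hold 84% + 16% = 100% of Vireo, so Priya controls Vireo.
Priya and Ridgeback and Quillon together hold 58% + 15% + 27% = 100% of Rowan, so Priya controls Rowan.
Ridgeback holds 80% of Vantage, so Priya controls Vantage.
Quillon and Priya together hold 15% + 63% = 78% of Selkirk, so Priya controls Selkirk.
Priya and Rowan and Vantage together hold 25% + 55% + 20% = 100% of Greywick, so Priya controls Greywick.
Vantage holds 83% of Lumen, so Priya controls Lumen.

Greywick Resources Sdn Bhd, Lumen Retail plc, Quillon SA, Ridgeback Properties plc, Rowan Retail Pte Ltd, Selkirk NV, Vantage Retail plc, Vireo Mining KK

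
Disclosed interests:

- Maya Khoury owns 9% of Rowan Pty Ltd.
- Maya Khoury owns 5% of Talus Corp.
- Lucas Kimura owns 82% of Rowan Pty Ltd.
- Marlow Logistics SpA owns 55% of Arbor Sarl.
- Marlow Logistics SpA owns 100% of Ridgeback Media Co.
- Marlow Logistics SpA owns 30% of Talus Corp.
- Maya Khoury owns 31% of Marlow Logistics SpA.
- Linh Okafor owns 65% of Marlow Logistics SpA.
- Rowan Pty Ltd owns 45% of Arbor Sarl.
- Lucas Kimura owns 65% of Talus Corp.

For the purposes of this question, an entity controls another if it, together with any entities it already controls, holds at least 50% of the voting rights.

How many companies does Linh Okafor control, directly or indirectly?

3

Linh holds 65% of Marlow, so Linh controls Marlow.
Marlow holds 55% of Arbor, so Linh controls Arbor.
Marlow holds 100% of Ridgeback, so Linh controls Ridgeback.
No other company's threshold is met.
Linh controls 3 companies.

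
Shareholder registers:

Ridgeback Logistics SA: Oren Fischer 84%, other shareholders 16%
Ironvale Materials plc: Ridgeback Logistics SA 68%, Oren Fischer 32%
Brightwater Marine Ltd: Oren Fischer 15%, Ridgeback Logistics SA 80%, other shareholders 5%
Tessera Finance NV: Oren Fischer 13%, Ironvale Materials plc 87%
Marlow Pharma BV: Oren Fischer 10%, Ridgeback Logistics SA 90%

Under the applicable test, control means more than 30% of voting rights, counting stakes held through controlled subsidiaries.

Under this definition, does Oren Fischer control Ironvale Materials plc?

Yes

Oren holds 84% of Ridgeback, so Oren controls Ridgeback.
Ridgeback and Oren together hold 68% + 32% = 100% of Ironvale, so Oren controls Ironvale.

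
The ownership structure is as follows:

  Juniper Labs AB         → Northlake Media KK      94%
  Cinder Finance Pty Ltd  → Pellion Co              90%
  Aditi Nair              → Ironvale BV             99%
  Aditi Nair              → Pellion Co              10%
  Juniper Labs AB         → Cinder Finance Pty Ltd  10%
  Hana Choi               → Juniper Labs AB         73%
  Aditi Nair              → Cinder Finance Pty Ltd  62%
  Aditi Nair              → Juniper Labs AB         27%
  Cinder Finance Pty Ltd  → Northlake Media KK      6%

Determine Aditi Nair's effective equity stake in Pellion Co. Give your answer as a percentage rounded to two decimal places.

68.23%

Aditi reaches Pellion along 3 paths.
Direct stake: 10% = 10%.
Via Cinder: 62% × 90% = 55.8%.
Via Juniper → Cinder: 27% × 10% × 90% = 2.43%.
Total: 10% + 55.8% + 2.43% = 68.23%.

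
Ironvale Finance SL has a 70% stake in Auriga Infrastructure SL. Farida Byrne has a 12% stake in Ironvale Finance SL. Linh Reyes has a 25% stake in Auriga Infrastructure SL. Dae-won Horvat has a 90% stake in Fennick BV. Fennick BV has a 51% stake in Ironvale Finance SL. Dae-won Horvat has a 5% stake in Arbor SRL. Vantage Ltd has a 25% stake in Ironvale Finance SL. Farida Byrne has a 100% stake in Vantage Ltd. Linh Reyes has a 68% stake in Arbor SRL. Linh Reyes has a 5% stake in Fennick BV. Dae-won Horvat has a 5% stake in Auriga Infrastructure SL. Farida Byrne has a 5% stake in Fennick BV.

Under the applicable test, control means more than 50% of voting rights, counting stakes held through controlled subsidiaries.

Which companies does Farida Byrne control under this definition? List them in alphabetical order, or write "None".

Vantage Ltd

Farida holds 100% of Vantage, so Farida controls Vantage.
No other company's threshold is met.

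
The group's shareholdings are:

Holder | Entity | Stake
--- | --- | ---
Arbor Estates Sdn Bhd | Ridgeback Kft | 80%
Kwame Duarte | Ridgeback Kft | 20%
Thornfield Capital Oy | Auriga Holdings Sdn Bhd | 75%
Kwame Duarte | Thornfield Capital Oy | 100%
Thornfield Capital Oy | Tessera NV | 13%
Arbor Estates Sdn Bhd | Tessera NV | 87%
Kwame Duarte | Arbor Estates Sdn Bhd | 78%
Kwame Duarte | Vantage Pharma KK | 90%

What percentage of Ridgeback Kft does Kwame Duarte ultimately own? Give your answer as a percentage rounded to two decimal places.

Kwame reaches Ridgeback along 2 paths.
Via Arbor: 78% × 80% = 62.4%.
Direct stake: 20% = 20%.
Total: 62.4% + 20% = 82.4%.
Rounded: 82.40%.

82.40%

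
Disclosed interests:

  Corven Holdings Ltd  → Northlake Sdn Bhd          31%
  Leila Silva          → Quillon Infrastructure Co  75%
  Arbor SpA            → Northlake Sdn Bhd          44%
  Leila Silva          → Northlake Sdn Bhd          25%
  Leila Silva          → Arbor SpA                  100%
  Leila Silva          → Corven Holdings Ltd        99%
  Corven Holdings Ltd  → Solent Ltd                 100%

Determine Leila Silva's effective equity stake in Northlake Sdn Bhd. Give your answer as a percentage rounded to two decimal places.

Leila reaches Northlake along 3 paths.
Via Arbor: 100% × 44% = 44%.
Direct stake: 25% = 25%.
Via Corven: 99% × 31% = 30.69%.
Total: 44% + 25% + 30.69% = 99.69%.

99.69%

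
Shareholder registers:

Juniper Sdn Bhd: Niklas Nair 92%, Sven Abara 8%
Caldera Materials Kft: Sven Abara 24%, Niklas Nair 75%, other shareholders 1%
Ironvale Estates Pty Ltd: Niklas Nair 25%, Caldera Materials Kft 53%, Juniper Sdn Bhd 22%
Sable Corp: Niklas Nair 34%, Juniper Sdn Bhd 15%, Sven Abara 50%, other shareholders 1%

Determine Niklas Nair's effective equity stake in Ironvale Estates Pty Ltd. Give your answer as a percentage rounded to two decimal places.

Niklas reaches Ironvale along 3 paths.
Direct stake: 25% = 25%.
Via Caldera: 75% × 53% = 39.75%.
Via Juniper: 92% × 22% = 20.24%.
Total: 25% + 39.75% + 20.24% = 84.99%.

84.99%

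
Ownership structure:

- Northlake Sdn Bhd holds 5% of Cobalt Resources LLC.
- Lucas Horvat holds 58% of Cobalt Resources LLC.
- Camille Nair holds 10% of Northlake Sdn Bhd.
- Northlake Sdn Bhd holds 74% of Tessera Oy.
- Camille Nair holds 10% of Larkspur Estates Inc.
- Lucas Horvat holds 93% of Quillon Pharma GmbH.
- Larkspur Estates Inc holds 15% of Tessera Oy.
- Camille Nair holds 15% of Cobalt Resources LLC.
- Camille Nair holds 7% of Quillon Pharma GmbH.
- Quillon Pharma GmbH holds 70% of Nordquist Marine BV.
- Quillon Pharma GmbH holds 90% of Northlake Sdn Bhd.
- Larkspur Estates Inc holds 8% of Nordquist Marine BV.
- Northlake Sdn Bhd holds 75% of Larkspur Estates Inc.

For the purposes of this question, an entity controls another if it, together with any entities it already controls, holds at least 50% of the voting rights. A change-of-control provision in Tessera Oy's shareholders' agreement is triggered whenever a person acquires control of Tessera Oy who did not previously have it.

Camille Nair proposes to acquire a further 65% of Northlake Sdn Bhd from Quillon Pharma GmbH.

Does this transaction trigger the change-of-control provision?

The purchase adds only to Camille's holdings (Quillon's stake shrinks), so Camille is the only person who could newly come to control Tessera.
Camille's largest direct stake is 15% in Cobalt, which does not meet the threshold, so Camille controls no company.
Neither Camille nor any entity Camille controls holds any voting interest in Tessera.
So before the transaction, Camille does not control Tessera.
After the purchase, Camille's direct stake in Northlake rises to 10% + 65% = 75%, and Quillon's stake falls to 25%.
Camille holds 75% of Northlake, so Camille controls Northlake.
Northlake and Camille together hold 75% + 10% = 85% of Larkspur, so Camille controls Larkspur.
Larkspur and Northlake together hold 15% + 74% = 89% of Tessera, so Camille controls Tessera.
Camille did not control Tessera before and does after, so the clause is triggered.

Yes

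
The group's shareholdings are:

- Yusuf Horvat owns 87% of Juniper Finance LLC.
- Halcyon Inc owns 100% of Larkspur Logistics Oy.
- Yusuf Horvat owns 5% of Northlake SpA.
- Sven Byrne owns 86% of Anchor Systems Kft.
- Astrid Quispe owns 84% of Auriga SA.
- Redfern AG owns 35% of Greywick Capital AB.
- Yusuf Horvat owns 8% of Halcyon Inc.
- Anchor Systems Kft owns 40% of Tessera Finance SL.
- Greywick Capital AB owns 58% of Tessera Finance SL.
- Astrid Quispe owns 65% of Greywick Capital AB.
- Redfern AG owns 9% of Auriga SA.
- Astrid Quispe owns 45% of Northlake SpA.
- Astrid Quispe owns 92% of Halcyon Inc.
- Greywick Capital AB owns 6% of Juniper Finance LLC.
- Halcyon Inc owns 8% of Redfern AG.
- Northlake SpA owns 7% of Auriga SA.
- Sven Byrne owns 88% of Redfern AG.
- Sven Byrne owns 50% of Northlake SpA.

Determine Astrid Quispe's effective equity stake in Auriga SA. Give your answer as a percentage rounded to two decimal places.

Astrid reaches Auriga along 3 paths.
Via Northlake: 45% × 7% = 3.15%.
Direct stake: 84% = 84%.
Via Halcyon → Redfern: 92% × 8% × 9% = 0.6624%.
Total: 3.15% + 84% + 0.6624% = 87.8124%.
Rounded: 87.81%.

87.81%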